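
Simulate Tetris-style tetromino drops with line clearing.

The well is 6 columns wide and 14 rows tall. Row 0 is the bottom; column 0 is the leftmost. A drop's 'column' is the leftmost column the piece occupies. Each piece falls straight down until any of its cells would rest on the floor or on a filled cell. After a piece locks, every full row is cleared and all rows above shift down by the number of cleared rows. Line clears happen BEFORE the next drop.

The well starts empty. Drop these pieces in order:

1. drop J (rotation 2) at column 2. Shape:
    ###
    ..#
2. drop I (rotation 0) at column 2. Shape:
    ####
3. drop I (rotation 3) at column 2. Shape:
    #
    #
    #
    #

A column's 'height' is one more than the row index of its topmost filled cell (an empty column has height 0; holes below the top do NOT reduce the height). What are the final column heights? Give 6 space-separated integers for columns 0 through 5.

Drop 1: J rot2 at col 2 lands with bottom-row=0; cleared 0 line(s) (total 0); column heights now [0 0 2 2 2 0], max=2
Drop 2: I rot0 at col 2 lands with bottom-row=2; cleared 0 line(s) (total 0); column heights now [0 0 3 3 3 3], max=3
Drop 3: I rot3 at col 2 lands with bottom-row=3; cleared 0 line(s) (total 0); column heights now [0 0 7 3 3 3], max=7

Answer: 0 0 7 3 3 3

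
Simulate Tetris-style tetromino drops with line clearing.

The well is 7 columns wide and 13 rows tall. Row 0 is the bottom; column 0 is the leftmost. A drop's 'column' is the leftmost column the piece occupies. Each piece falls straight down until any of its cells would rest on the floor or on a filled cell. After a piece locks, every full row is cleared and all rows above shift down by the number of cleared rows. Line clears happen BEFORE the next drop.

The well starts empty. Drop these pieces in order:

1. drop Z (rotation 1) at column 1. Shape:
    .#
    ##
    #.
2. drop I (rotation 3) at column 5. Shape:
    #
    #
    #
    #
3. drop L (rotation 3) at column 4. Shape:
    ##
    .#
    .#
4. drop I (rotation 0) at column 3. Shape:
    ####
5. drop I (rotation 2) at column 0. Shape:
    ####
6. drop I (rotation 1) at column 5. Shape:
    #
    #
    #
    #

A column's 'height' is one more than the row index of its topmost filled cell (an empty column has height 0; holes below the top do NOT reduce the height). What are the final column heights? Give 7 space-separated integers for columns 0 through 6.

Drop 1: Z rot1 at col 1 lands with bottom-row=0; cleared 0 line(s) (total 0); column heights now [0 2 3 0 0 0 0], max=3
Drop 2: I rot3 at col 5 lands with bottom-row=0; cleared 0 line(s) (total 0); column heights now [0 2 3 0 0 4 0], max=4
Drop 3: L rot3 at col 4 lands with bottom-row=4; cleared 0 line(s) (total 0); column heights now [0 2 3 0 7 7 0], max=7
Drop 4: I rot0 at col 3 lands with bottom-row=7; cleared 0 line(s) (total 0); column heights now [0 2 3 8 8 8 8], max=8
Drop 5: I rot2 at col 0 lands with bottom-row=8; cleared 0 line(s) (total 0); column heights now [9 9 9 9 8 8 8], max=9
Drop 6: I rot1 at col 5 lands with bottom-row=8; cleared 0 line(s) (total 0); column heights now [9 9 9 9 8 12 8], max=12

Answer: 9 9 9 9 8 12 8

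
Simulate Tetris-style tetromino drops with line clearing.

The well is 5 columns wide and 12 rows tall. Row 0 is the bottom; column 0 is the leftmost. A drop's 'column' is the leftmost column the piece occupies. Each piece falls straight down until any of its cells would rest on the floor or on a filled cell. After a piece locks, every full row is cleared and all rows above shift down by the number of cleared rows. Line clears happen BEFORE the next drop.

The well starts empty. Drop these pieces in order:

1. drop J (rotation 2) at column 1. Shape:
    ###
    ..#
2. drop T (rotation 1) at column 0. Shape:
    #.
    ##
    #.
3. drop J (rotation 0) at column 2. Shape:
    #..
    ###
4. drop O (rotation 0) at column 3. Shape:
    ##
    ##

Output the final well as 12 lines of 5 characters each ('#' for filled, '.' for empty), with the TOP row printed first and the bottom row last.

Answer: .....
.....
.....
.....
.....
.....
.....
.....
...##
#.###
####.
...#.

Derivation:
Drop 1: J rot2 at col 1 lands with bottom-row=0; cleared 0 line(s) (total 0); column heights now [0 2 2 2 0], max=2
Drop 2: T rot1 at col 0 lands with bottom-row=1; cleared 0 line(s) (total 0); column heights now [4 3 2 2 0], max=4
Drop 3: J rot0 at col 2 lands with bottom-row=2; cleared 1 line(s) (total 1); column heights now [3 2 3 2 0], max=3
Drop 4: O rot0 at col 3 lands with bottom-row=2; cleared 0 line(s) (total 1); column heights now [3 2 3 4 4], max=4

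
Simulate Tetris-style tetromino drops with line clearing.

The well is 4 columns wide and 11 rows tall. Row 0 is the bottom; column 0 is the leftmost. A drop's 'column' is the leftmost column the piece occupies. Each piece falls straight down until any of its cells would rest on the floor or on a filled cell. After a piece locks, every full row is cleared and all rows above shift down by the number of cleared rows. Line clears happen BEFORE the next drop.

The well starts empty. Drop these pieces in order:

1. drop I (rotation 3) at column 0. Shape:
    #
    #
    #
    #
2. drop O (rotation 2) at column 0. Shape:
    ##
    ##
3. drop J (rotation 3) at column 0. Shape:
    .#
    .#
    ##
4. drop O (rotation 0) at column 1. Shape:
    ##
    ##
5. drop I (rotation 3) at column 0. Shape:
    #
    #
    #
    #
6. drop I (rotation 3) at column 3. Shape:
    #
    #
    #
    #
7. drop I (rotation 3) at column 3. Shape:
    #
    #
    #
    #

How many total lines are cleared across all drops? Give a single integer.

Drop 1: I rot3 at col 0 lands with bottom-row=0; cleared 0 line(s) (total 0); column heights now [4 0 0 0], max=4
Drop 2: O rot2 at col 0 lands with bottom-row=4; cleared 0 line(s) (total 0); column heights now [6 6 0 0], max=6
Drop 3: J rot3 at col 0 lands with bottom-row=6; cleared 0 line(s) (total 0); column heights now [7 9 0 0], max=9
Drop 4: O rot0 at col 1 lands with bottom-row=9; cleared 0 line(s) (total 0); column heights now [7 11 11 0], max=11
Drop 5: I rot3 at col 0 lands with bottom-row=7; cleared 0 line(s) (total 0); column heights now [11 11 11 0], max=11
Drop 6: I rot3 at col 3 lands with bottom-row=0; cleared 0 line(s) (total 0); column heights now [11 11 11 4], max=11
Drop 7: I rot3 at col 3 lands with bottom-row=4; cleared 0 line(s) (total 0); column heights now [11 11 11 8], max=11

Answer: 0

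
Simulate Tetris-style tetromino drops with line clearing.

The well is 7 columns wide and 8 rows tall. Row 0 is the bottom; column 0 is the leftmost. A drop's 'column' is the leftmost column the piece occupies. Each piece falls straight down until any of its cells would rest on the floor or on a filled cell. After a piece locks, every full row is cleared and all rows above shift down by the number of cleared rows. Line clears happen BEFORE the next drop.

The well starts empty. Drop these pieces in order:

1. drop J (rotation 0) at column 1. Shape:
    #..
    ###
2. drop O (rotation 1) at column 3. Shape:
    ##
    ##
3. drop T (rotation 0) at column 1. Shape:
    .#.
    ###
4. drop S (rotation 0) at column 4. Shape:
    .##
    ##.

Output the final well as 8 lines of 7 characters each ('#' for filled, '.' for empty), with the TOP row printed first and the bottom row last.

Drop 1: J rot0 at col 1 lands with bottom-row=0; cleared 0 line(s) (total 0); column heights now [0 2 1 1 0 0 0], max=2
Drop 2: O rot1 at col 3 lands with bottom-row=1; cleared 0 line(s) (total 0); column heights now [0 2 1 3 3 0 0], max=3
Drop 3: T rot0 at col 1 lands with bottom-row=3; cleared 0 line(s) (total 0); column heights now [0 4 5 4 3 0 0], max=5
Drop 4: S rot0 at col 4 lands with bottom-row=3; cleared 0 line(s) (total 0); column heights now [0 4 5 4 4 5 5], max=5

Answer: .......
.......
.......
..#..##
.#####.
...##..
.#.##..
.###...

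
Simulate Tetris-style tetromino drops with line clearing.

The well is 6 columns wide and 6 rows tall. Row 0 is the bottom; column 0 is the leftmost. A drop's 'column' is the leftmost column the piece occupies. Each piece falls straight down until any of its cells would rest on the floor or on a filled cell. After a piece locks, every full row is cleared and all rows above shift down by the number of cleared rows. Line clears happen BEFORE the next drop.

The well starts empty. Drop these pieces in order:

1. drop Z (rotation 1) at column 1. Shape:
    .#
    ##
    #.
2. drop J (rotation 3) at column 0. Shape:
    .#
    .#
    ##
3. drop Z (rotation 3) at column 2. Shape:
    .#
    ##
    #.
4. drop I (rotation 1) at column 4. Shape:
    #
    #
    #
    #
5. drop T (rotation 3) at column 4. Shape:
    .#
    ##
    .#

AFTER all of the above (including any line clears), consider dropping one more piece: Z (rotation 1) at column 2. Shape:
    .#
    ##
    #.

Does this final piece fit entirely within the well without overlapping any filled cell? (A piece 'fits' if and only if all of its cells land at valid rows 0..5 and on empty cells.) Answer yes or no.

Drop 1: Z rot1 at col 1 lands with bottom-row=0; cleared 0 line(s) (total 0); column heights now [0 2 3 0 0 0], max=3
Drop 2: J rot3 at col 0 lands with bottom-row=2; cleared 0 line(s) (total 0); column heights now [3 5 3 0 0 0], max=5
Drop 3: Z rot3 at col 2 lands with bottom-row=3; cleared 0 line(s) (total 0); column heights now [3 5 5 6 0 0], max=6
Drop 4: I rot1 at col 4 lands with bottom-row=0; cleared 0 line(s) (total 0); column heights now [3 5 5 6 4 0], max=6
Drop 5: T rot3 at col 4 lands with bottom-row=3; cleared 0 line(s) (total 0); column heights now [3 5 5 6 5 6], max=6
Test piece Z rot1 at col 2 (width 2): heights before test = [3 5 5 6 5 6]; fits = False

Answer: no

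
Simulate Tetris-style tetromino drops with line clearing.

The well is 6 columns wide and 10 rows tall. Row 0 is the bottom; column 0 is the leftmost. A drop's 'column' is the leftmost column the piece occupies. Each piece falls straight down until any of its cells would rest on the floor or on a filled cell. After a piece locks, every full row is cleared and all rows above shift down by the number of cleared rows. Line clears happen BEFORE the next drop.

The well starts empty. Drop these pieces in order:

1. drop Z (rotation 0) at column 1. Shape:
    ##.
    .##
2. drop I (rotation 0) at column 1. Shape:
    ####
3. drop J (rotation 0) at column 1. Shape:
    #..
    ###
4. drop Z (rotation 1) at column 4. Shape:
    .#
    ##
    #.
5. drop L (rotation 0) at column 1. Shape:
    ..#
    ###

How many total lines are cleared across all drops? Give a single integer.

Answer: 0

Derivation:
Drop 1: Z rot0 at col 1 lands with bottom-row=0; cleared 0 line(s) (total 0); column heights now [0 2 2 1 0 0], max=2
Drop 2: I rot0 at col 1 lands with bottom-row=2; cleared 0 line(s) (total 0); column heights now [0 3 3 3 3 0], max=3
Drop 3: J rot0 at col 1 lands with bottom-row=3; cleared 0 line(s) (total 0); column heights now [0 5 4 4 3 0], max=5
Drop 4: Z rot1 at col 4 lands with bottom-row=3; cleared 0 line(s) (total 0); column heights now [0 5 4 4 5 6], max=6
Drop 5: L rot0 at col 1 lands with bottom-row=5; cleared 0 line(s) (total 0); column heights now [0 6 6 7 5 6], max=7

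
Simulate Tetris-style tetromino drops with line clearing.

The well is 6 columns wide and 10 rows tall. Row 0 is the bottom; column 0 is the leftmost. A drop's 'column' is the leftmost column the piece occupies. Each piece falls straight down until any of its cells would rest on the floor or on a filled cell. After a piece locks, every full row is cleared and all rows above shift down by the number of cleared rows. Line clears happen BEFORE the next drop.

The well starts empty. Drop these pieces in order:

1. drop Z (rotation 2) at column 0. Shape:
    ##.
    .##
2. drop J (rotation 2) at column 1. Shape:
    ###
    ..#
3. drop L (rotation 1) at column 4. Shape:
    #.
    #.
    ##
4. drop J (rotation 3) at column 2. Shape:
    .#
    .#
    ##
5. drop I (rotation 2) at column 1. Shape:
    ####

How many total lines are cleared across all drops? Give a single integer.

Drop 1: Z rot2 at col 0 lands with bottom-row=0; cleared 0 line(s) (total 0); column heights now [2 2 1 0 0 0], max=2
Drop 2: J rot2 at col 1 lands with bottom-row=1; cleared 0 line(s) (total 0); column heights now [2 3 3 3 0 0], max=3
Drop 3: L rot1 at col 4 lands with bottom-row=0; cleared 0 line(s) (total 0); column heights now [2 3 3 3 3 1], max=3
Drop 4: J rot3 at col 2 lands with bottom-row=3; cleared 0 line(s) (total 0); column heights now [2 3 4 6 3 1], max=6
Drop 5: I rot2 at col 1 lands with bottom-row=6; cleared 0 line(s) (total 0); column heights now [2 7 7 7 7 1], max=7

Answer: 0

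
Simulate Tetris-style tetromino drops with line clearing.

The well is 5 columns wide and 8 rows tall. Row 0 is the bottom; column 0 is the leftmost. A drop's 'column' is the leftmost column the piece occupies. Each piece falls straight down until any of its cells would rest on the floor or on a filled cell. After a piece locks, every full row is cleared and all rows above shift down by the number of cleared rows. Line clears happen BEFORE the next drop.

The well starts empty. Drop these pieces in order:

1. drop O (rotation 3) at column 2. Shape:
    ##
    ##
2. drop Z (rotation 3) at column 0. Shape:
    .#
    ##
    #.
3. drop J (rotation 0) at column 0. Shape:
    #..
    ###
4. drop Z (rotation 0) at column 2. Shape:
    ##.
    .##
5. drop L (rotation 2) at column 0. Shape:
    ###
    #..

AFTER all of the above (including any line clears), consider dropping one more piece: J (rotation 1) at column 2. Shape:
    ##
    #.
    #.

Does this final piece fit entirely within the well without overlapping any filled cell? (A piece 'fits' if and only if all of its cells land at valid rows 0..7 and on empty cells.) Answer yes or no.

Drop 1: O rot3 at col 2 lands with bottom-row=0; cleared 0 line(s) (total 0); column heights now [0 0 2 2 0], max=2
Drop 2: Z rot3 at col 0 lands with bottom-row=0; cleared 0 line(s) (total 0); column heights now [2 3 2 2 0], max=3
Drop 3: J rot0 at col 0 lands with bottom-row=3; cleared 0 line(s) (total 0); column heights now [5 4 4 2 0], max=5
Drop 4: Z rot0 at col 2 lands with bottom-row=3; cleared 1 line(s) (total 1); column heights now [4 3 4 4 0], max=4
Drop 5: L rot2 at col 0 lands with bottom-row=4; cleared 0 line(s) (total 1); column heights now [6 6 6 4 0], max=6
Test piece J rot1 at col 2 (width 2): heights before test = [6 6 6 4 0]; fits = False

Answer: no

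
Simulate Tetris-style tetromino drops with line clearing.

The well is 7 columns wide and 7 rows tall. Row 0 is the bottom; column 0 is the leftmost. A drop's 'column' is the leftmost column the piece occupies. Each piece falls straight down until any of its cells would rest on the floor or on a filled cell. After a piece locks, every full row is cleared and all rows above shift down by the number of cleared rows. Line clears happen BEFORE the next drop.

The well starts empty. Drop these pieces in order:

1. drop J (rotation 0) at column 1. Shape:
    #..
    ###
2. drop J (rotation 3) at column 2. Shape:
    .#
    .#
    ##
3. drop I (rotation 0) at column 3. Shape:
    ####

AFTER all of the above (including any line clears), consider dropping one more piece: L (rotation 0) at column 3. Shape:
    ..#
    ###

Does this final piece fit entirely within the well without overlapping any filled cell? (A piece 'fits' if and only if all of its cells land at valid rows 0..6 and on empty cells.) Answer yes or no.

Drop 1: J rot0 at col 1 lands with bottom-row=0; cleared 0 line(s) (total 0); column heights now [0 2 1 1 0 0 0], max=2
Drop 2: J rot3 at col 2 lands with bottom-row=1; cleared 0 line(s) (total 0); column heights now [0 2 2 4 0 0 0], max=4
Drop 3: I rot0 at col 3 lands with bottom-row=4; cleared 0 line(s) (total 0); column heights now [0 2 2 5 5 5 5], max=5
Test piece L rot0 at col 3 (width 3): heights before test = [0 2 2 5 5 5 5]; fits = True

Answer: yes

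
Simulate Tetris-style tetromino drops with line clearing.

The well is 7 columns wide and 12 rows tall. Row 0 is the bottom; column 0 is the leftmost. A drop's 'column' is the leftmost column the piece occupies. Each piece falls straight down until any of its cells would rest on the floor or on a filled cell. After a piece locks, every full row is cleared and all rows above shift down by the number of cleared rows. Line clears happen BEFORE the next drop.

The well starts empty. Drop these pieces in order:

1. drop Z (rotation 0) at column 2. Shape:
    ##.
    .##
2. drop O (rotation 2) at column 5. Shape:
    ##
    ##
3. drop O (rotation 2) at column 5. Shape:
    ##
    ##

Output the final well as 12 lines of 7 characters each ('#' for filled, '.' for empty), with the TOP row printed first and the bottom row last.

Drop 1: Z rot0 at col 2 lands with bottom-row=0; cleared 0 line(s) (total 0); column heights now [0 0 2 2 1 0 0], max=2
Drop 2: O rot2 at col 5 lands with bottom-row=0; cleared 0 line(s) (total 0); column heights now [0 0 2 2 1 2 2], max=2
Drop 3: O rot2 at col 5 lands with bottom-row=2; cleared 0 line(s) (total 0); column heights now [0 0 2 2 1 4 4], max=4

Answer: .......
.......
.......
.......
.......
.......
.......
.......
.....##
.....##
..##.##
...####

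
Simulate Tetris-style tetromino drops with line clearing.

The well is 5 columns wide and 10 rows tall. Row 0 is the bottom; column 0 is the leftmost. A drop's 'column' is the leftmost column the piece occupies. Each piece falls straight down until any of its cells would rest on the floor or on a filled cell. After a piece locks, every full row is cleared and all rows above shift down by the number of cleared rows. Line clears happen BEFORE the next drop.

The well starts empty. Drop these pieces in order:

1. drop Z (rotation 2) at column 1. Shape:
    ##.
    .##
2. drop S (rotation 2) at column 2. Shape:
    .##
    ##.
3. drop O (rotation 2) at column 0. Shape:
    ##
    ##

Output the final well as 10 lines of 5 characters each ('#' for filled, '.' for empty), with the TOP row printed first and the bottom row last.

Answer: .....
.....
.....
.....
.....
.....
##.##
####.
.##..
..##.

Derivation:
Drop 1: Z rot2 at col 1 lands with bottom-row=0; cleared 0 line(s) (total 0); column heights now [0 2 2 1 0], max=2
Drop 2: S rot2 at col 2 lands with bottom-row=2; cleared 0 line(s) (total 0); column heights now [0 2 3 4 4], max=4
Drop 3: O rot2 at col 0 lands with bottom-row=2; cleared 0 line(s) (total 0); column heights now [4 4 3 4 4], max=4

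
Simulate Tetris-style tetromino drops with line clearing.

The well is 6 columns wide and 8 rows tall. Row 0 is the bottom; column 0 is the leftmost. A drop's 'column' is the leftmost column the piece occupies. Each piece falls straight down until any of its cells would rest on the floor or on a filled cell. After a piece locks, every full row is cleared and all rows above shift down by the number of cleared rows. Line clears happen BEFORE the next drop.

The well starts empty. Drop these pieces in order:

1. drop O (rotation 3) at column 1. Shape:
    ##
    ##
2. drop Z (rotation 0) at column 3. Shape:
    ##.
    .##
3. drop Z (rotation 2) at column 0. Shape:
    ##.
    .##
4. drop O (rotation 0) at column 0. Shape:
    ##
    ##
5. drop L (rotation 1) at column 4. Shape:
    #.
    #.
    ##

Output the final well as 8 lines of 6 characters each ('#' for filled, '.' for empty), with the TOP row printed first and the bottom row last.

Answer: ......
......
##....
##..#.
##..#.
.##.##
.####.
.##.##

Derivation:
Drop 1: O rot3 at col 1 lands with bottom-row=0; cleared 0 line(s) (total 0); column heights now [0 2 2 0 0 0], max=2
Drop 2: Z rot0 at col 3 lands with bottom-row=0; cleared 0 line(s) (total 0); column heights now [0 2 2 2 2 1], max=2
Drop 3: Z rot2 at col 0 lands with bottom-row=2; cleared 0 line(s) (total 0); column heights now [4 4 3 2 2 1], max=4
Drop 4: O rot0 at col 0 lands with bottom-row=4; cleared 0 line(s) (total 0); column heights now [6 6 3 2 2 1], max=6
Drop 5: L rot1 at col 4 lands with bottom-row=2; cleared 0 line(s) (total 0); column heights now [6 6 3 2 5 3], max=6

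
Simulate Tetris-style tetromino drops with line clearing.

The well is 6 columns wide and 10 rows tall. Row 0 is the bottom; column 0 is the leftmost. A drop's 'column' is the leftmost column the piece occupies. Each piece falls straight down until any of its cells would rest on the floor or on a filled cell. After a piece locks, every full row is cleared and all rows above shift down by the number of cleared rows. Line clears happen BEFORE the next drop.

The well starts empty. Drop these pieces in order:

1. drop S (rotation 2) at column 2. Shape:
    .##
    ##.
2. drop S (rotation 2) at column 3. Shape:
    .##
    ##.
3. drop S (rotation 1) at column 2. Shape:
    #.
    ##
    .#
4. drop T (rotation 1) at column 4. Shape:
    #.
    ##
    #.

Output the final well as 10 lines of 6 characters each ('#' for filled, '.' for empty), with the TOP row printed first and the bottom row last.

Drop 1: S rot2 at col 2 lands with bottom-row=0; cleared 0 line(s) (total 0); column heights now [0 0 1 2 2 0], max=2
Drop 2: S rot2 at col 3 lands with bottom-row=2; cleared 0 line(s) (total 0); column heights now [0 0 1 3 4 4], max=4
Drop 3: S rot1 at col 2 lands with bottom-row=3; cleared 0 line(s) (total 0); column heights now [0 0 6 5 4 4], max=6
Drop 4: T rot1 at col 4 lands with bottom-row=4; cleared 0 line(s) (total 0); column heights now [0 0 6 5 7 6], max=7

Answer: ......
......
......
....#.
..#.##
..###.
...###
...##.
...##.
..##..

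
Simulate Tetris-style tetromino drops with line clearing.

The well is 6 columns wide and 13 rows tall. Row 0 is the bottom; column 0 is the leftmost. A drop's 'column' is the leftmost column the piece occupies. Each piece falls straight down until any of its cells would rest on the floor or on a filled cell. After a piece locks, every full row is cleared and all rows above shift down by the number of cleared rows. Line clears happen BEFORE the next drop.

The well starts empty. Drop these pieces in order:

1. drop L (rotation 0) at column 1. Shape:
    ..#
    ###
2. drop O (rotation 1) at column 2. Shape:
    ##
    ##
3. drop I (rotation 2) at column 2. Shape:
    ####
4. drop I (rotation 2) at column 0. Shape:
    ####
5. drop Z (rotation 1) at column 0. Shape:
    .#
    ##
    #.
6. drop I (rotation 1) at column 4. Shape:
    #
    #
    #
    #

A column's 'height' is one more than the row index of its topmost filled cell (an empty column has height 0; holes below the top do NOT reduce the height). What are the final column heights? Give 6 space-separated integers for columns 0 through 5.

Answer: 8 9 6 6 9 5

Derivation:
Drop 1: L rot0 at col 1 lands with bottom-row=0; cleared 0 line(s) (total 0); column heights now [0 1 1 2 0 0], max=2
Drop 2: O rot1 at col 2 lands with bottom-row=2; cleared 0 line(s) (total 0); column heights now [0 1 4 4 0 0], max=4
Drop 3: I rot2 at col 2 lands with bottom-row=4; cleared 0 line(s) (total 0); column heights now [0 1 5 5 5 5], max=5
Drop 4: I rot2 at col 0 lands with bottom-row=5; cleared 0 line(s) (total 0); column heights now [6 6 6 6 5 5], max=6
Drop 5: Z rot1 at col 0 lands with bottom-row=6; cleared 0 line(s) (total 0); column heights now [8 9 6 6 5 5], max=9
Drop 6: I rot1 at col 4 lands with bottom-row=5; cleared 0 line(s) (total 0); column heights now [8 9 6 6 9 5], max=9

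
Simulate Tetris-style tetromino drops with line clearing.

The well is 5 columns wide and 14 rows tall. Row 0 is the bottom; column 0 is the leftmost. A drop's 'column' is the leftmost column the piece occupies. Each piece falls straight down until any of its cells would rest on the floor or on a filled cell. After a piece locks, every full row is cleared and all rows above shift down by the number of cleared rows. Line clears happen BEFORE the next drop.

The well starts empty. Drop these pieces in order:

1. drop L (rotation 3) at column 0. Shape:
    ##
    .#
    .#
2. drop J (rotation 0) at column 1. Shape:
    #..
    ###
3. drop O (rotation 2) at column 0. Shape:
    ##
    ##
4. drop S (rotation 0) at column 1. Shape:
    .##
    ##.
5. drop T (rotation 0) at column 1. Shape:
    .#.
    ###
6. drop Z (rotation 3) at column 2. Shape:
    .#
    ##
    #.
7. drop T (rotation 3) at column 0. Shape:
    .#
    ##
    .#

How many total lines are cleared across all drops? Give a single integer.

Drop 1: L rot3 at col 0 lands with bottom-row=0; cleared 0 line(s) (total 0); column heights now [3 3 0 0 0], max=3
Drop 2: J rot0 at col 1 lands with bottom-row=3; cleared 0 line(s) (total 0); column heights now [3 5 4 4 0], max=5
Drop 3: O rot2 at col 0 lands with bottom-row=5; cleared 0 line(s) (total 0); column heights now [7 7 4 4 0], max=7
Drop 4: S rot0 at col 1 lands with bottom-row=7; cleared 0 line(s) (total 0); column heights now [7 8 9 9 0], max=9
Drop 5: T rot0 at col 1 lands with bottom-row=9; cleared 0 line(s) (total 0); column heights now [7 10 11 10 0], max=11
Drop 6: Z rot3 at col 2 lands with bottom-row=11; cleared 0 line(s) (total 0); column heights now [7 10 13 14 0], max=14
Drop 7: T rot3 at col 0 lands with bottom-row=10; cleared 0 line(s) (total 0); column heights now [12 13 13 14 0], max=14

Answer: 0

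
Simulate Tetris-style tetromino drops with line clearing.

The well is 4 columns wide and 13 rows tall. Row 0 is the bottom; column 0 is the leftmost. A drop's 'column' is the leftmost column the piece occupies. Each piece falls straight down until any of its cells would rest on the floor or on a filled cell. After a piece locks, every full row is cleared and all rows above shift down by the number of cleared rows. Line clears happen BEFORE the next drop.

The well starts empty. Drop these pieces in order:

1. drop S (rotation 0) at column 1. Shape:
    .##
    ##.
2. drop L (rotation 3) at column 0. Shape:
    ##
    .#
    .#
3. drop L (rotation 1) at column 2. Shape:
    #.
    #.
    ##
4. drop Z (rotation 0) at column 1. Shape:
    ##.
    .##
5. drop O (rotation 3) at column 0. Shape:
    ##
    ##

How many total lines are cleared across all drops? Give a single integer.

Drop 1: S rot0 at col 1 lands with bottom-row=0; cleared 0 line(s) (total 0); column heights now [0 1 2 2], max=2
Drop 2: L rot3 at col 0 lands with bottom-row=1; cleared 0 line(s) (total 0); column heights now [4 4 2 2], max=4
Drop 3: L rot1 at col 2 lands with bottom-row=2; cleared 0 line(s) (total 0); column heights now [4 4 5 3], max=5
Drop 4: Z rot0 at col 1 lands with bottom-row=5; cleared 0 line(s) (total 0); column heights now [4 7 7 6], max=7
Drop 5: O rot3 at col 0 lands with bottom-row=7; cleared 0 line(s) (total 0); column heights now [9 9 7 6], max=9

Answer: 0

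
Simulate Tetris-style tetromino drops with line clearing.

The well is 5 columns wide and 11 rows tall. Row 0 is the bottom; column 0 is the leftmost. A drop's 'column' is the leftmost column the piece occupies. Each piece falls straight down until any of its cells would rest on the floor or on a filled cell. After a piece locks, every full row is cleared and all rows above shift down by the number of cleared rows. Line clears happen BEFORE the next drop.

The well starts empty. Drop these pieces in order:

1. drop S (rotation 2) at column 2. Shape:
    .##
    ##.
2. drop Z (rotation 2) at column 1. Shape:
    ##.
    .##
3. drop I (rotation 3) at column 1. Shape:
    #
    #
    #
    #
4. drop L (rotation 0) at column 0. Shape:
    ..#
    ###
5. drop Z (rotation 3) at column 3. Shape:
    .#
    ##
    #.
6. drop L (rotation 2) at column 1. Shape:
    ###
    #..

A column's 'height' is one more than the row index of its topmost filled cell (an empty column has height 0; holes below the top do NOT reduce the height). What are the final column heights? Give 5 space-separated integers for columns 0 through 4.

Drop 1: S rot2 at col 2 lands with bottom-row=0; cleared 0 line(s) (total 0); column heights now [0 0 1 2 2], max=2
Drop 2: Z rot2 at col 1 lands with bottom-row=2; cleared 0 line(s) (total 0); column heights now [0 4 4 3 2], max=4
Drop 3: I rot3 at col 1 lands with bottom-row=4; cleared 0 line(s) (total 0); column heights now [0 8 4 3 2], max=8
Drop 4: L rot0 at col 0 lands with bottom-row=8; cleared 0 line(s) (total 0); column heights now [9 9 10 3 2], max=10
Drop 5: Z rot3 at col 3 lands with bottom-row=3; cleared 0 line(s) (total 0); column heights now [9 9 10 5 6], max=10
Drop 6: L rot2 at col 1 lands with bottom-row=9; cleared 0 line(s) (total 0); column heights now [9 11 11 11 6], max=11

Answer: 9 11 11 11 6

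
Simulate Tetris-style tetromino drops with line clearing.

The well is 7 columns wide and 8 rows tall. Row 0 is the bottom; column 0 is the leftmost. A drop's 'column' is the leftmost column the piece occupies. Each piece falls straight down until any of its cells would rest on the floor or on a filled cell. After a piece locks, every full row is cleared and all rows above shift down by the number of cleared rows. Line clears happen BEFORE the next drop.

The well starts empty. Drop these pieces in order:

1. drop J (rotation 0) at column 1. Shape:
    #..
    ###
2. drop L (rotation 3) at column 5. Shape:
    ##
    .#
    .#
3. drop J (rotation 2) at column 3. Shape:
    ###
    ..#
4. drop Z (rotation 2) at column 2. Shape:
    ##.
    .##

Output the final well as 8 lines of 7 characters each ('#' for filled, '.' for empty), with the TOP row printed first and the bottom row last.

Answer: .......
..##...
...##..
...###.
.....#.
.....##
.#....#
.###..#

Derivation:
Drop 1: J rot0 at col 1 lands with bottom-row=0; cleared 0 line(s) (total 0); column heights now [0 2 1 1 0 0 0], max=2
Drop 2: L rot3 at col 5 lands with bottom-row=0; cleared 0 line(s) (total 0); column heights now [0 2 1 1 0 3 3], max=3
Drop 3: J rot2 at col 3 lands with bottom-row=3; cleared 0 line(s) (total 0); column heights now [0 2 1 5 5 5 3], max=5
Drop 4: Z rot2 at col 2 lands with bottom-row=5; cleared 0 line(s) (total 0); column heights now [0 2 7 7 6 5 3], max=7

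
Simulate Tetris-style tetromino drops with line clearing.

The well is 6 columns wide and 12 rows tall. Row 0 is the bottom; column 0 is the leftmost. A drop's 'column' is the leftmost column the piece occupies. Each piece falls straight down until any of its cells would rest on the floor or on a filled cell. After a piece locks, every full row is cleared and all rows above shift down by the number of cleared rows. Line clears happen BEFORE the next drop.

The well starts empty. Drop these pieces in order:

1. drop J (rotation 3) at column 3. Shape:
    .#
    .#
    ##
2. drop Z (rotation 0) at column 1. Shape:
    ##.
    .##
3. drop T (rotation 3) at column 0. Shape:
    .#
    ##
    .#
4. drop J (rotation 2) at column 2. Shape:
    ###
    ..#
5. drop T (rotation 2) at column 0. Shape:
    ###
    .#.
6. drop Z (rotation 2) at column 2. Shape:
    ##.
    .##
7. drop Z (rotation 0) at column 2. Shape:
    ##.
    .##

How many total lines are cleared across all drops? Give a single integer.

Answer: 0

Derivation:
Drop 1: J rot3 at col 3 lands with bottom-row=0; cleared 0 line(s) (total 0); column heights now [0 0 0 1 3 0], max=3
Drop 2: Z rot0 at col 1 lands with bottom-row=1; cleared 0 line(s) (total 0); column heights now [0 3 3 2 3 0], max=3
Drop 3: T rot3 at col 0 lands with bottom-row=3; cleared 0 line(s) (total 0); column heights now [5 6 3 2 3 0], max=6
Drop 4: J rot2 at col 2 lands with bottom-row=3; cleared 0 line(s) (total 0); column heights now [5 6 5 5 5 0], max=6
Drop 5: T rot2 at col 0 lands with bottom-row=6; cleared 0 line(s) (total 0); column heights now [8 8 8 5 5 0], max=8
Drop 6: Z rot2 at col 2 lands with bottom-row=7; cleared 0 line(s) (total 0); column heights now [8 8 9 9 8 0], max=9
Drop 7: Z rot0 at col 2 lands with bottom-row=9; cleared 0 line(s) (total 0); column heights now [8 8 11 11 10 0], max=11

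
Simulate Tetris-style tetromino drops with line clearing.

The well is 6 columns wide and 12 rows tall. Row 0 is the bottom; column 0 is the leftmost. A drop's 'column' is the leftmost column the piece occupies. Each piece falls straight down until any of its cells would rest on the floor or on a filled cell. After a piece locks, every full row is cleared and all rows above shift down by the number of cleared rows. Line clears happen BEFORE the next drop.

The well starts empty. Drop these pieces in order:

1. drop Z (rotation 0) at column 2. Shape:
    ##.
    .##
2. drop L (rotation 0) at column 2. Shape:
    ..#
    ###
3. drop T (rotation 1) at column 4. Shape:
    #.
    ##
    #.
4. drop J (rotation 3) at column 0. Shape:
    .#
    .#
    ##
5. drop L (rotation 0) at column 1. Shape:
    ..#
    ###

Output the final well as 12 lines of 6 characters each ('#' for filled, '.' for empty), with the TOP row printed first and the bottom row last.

Drop 1: Z rot0 at col 2 lands with bottom-row=0; cleared 0 line(s) (total 0); column heights now [0 0 2 2 1 0], max=2
Drop 2: L rot0 at col 2 lands with bottom-row=2; cleared 0 line(s) (total 0); column heights now [0 0 3 3 4 0], max=4
Drop 3: T rot1 at col 4 lands with bottom-row=4; cleared 0 line(s) (total 0); column heights now [0 0 3 3 7 6], max=7
Drop 4: J rot3 at col 0 lands with bottom-row=0; cleared 0 line(s) (total 0); column heights now [1 3 3 3 7 6], max=7
Drop 5: L rot0 at col 1 lands with bottom-row=3; cleared 0 line(s) (total 0); column heights now [1 4 4 5 7 6], max=7

Answer: ......
......
......
......
......
....#.
....##
...##.
.####.
.####.
.###..
##.##.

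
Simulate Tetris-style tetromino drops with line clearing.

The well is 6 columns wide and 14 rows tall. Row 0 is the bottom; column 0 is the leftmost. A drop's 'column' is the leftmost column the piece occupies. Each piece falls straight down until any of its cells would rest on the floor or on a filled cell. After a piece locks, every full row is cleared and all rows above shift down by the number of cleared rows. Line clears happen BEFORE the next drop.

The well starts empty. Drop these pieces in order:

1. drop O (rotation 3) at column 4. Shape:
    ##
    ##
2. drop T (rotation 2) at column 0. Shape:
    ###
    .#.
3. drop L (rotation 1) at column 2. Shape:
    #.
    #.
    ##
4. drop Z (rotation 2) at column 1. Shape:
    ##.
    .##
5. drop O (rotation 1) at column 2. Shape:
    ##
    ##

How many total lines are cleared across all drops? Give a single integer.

Drop 1: O rot3 at col 4 lands with bottom-row=0; cleared 0 line(s) (total 0); column heights now [0 0 0 0 2 2], max=2
Drop 2: T rot2 at col 0 lands with bottom-row=0; cleared 0 line(s) (total 0); column heights now [2 2 2 0 2 2], max=2
Drop 3: L rot1 at col 2 lands with bottom-row=2; cleared 0 line(s) (total 0); column heights now [2 2 5 3 2 2], max=5
Drop 4: Z rot2 at col 1 lands with bottom-row=5; cleared 0 line(s) (total 0); column heights now [2 7 7 6 2 2], max=7
Drop 5: O rot1 at col 2 lands with bottom-row=7; cleared 0 line(s) (total 0); column heights now [2 7 9 9 2 2], max=9

Answer: 0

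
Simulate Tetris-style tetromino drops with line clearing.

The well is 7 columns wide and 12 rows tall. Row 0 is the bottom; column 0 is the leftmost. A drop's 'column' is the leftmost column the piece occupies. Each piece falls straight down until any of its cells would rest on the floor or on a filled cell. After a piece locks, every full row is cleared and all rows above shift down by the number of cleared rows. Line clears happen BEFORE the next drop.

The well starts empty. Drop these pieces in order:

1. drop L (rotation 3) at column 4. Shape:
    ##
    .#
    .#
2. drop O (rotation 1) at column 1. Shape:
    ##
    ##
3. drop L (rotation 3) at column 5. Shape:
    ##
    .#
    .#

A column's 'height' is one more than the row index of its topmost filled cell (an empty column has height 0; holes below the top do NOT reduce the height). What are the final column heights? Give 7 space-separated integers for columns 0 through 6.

Drop 1: L rot3 at col 4 lands with bottom-row=0; cleared 0 line(s) (total 0); column heights now [0 0 0 0 3 3 0], max=3
Drop 2: O rot1 at col 1 lands with bottom-row=0; cleared 0 line(s) (total 0); column heights now [0 2 2 0 3 3 0], max=3
Drop 3: L rot3 at col 5 lands with bottom-row=1; cleared 0 line(s) (total 0); column heights now [0 2 2 0 3 4 4], max=4

Answer: 0 2 2 0 3 4 4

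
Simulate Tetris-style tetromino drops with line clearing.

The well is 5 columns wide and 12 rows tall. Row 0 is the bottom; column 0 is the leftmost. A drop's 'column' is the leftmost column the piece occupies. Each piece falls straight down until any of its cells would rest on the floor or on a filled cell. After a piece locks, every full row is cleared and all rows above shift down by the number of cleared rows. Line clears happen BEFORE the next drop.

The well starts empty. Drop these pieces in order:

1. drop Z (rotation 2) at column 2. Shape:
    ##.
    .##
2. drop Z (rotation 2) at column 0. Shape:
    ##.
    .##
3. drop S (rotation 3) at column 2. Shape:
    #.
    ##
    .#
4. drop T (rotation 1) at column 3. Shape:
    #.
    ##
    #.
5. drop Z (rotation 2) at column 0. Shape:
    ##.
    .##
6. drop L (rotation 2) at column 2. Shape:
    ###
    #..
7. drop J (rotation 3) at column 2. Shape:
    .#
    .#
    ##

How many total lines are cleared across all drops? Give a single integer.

Drop 1: Z rot2 at col 2 lands with bottom-row=0; cleared 0 line(s) (total 0); column heights now [0 0 2 2 1], max=2
Drop 2: Z rot2 at col 0 lands with bottom-row=2; cleared 0 line(s) (total 0); column heights now [4 4 3 2 1], max=4
Drop 3: S rot3 at col 2 lands with bottom-row=2; cleared 0 line(s) (total 0); column heights now [4 4 5 4 1], max=5
Drop 4: T rot1 at col 3 lands with bottom-row=4; cleared 0 line(s) (total 0); column heights now [4 4 5 7 6], max=7
Drop 5: Z rot2 at col 0 lands with bottom-row=5; cleared 0 line(s) (total 0); column heights now [7 7 6 7 6], max=7
Drop 6: L rot2 at col 2 lands with bottom-row=6; cleared 0 line(s) (total 0); column heights now [7 7 8 8 8], max=8
Drop 7: J rot3 at col 2 lands with bottom-row=8; cleared 0 line(s) (total 0); column heights now [7 7 9 11 8], max=11

Answer: 0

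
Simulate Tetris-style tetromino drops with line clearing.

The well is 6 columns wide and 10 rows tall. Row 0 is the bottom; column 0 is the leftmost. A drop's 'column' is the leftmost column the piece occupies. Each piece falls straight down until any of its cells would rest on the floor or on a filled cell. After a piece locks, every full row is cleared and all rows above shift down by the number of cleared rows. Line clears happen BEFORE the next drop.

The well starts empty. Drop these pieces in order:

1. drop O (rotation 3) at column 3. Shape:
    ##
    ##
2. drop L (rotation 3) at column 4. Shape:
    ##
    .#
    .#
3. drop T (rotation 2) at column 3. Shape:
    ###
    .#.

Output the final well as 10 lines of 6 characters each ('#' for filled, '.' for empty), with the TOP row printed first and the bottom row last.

Answer: ......
......
......
......
......
...###
....#.
....##
...###
...###

Derivation:
Drop 1: O rot3 at col 3 lands with bottom-row=0; cleared 0 line(s) (total 0); column heights now [0 0 0 2 2 0], max=2
Drop 2: L rot3 at col 4 lands with bottom-row=0; cleared 0 line(s) (total 0); column heights now [0 0 0 2 3 3], max=3
Drop 3: T rot2 at col 3 lands with bottom-row=3; cleared 0 line(s) (total 0); column heights now [0 0 0 5 5 5], max=5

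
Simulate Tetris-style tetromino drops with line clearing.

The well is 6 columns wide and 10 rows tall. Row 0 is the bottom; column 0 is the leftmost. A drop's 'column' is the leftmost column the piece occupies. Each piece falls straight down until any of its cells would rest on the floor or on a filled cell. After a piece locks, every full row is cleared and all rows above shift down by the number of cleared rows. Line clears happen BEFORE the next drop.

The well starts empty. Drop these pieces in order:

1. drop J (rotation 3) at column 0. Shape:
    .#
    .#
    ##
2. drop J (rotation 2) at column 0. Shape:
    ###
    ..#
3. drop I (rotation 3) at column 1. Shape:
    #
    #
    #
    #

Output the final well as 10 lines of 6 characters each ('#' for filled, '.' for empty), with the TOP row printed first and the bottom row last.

Answer: ......
......
.#....
.#....
.#....
.#....
###...
.##...
.#....
##....

Derivation:
Drop 1: J rot3 at col 0 lands with bottom-row=0; cleared 0 line(s) (total 0); column heights now [1 3 0 0 0 0], max=3
Drop 2: J rot2 at col 0 lands with bottom-row=2; cleared 0 line(s) (total 0); column heights now [4 4 4 0 0 0], max=4
Drop 3: I rot3 at col 1 lands with bottom-row=4; cleared 0 line(s) (total 0); column heights now [4 8 4 0 0 0], max=8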